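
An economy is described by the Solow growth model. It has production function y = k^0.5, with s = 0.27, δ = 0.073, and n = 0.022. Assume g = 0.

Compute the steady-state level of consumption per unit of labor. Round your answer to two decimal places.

c* = 2.07

Steady state requires s·f(k) = (n + δ)·k, i.e. s·k^α = (n + δ)·k.
Dividing both sides by k: k^(1−α) = s / (n + δ).
k^0.5 = 0.27 / (0.022 + 0.073) = 0.27 / 0.095 = 2.8421
k* = 2.8421^(1/0.5) ≈ 8.0775
y* = (k*)^α = 8.0775^0.5 ≈ 2.8421
c* = (1 − s)·y* = (1 − 0.27) × 2.8421 ≈ 2.0747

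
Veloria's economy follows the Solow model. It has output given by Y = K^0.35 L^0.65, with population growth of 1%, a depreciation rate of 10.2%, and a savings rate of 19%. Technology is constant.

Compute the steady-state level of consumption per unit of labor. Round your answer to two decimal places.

c* ≈ 1.08

At the steady state, Δk = 0, so s·k^α = (n + δ)·k.
Rearranging, k^(1−α) = s / (n + δ).
k^0.65 = 0.19 / (0.010 + 0.102) = 0.19 / 0.112 = 1.6964
k* = 1.6964^(1/0.65) ≈ 2.2549
y* = (k*)^α = 2.2549^0.35 ≈ 1.3292
c* = (1 − s)·y* = (1 − 0.19) × 1.3292 ≈ 1.0767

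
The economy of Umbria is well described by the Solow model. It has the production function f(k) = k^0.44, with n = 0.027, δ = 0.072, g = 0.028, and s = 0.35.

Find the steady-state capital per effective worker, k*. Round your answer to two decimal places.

In steady state, investment equals break-even investment: s·k^α = (n + g + δ)·k.
Rearranging, k^(1−α) = s / (n + g + δ).
k^0.56 = 0.35 / (0.027 + 0.028 + 0.072) = 0.35 / 0.127 = 2.7559
k* = 2.7559^(1/0.56) ≈ 6.1120

k* = 6.11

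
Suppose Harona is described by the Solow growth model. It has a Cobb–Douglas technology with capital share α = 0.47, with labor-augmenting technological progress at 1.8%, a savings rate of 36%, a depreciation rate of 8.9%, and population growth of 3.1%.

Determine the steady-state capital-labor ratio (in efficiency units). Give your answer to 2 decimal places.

At the steady state, Δk = 0, so s·k^α = (n + g + δ)·k.
Rearranging, k^(1−α) = s / (n + g + δ).
k^0.53 = 0.36 / (0.031 + 0.018 + 0.089) = 0.36 / 0.138 = 2.6087
k* = 2.6087^(1/0.53) ≈ 6.1053

k* = 6.11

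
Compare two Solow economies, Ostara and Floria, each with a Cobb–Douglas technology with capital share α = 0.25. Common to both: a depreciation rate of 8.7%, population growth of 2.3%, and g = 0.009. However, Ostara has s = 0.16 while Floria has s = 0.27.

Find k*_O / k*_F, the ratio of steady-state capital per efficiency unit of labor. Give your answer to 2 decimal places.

k*_O / k*_F ≈ 0.50

Steady-state k* = [s/(n + g + δ)]^(1/(1−α)), so the ratio is [ (s_O/(n + g + δ)_O) / (s_F/(n + g + δ)_F) ]^1.3333.
s_O/(n + g + δ)_O = 0.16/0.119 = 1.3445; s_F/(n + g + δ)_F = 0.27/0.119 = 2.2689.
Ratio = (1.3445/2.2689)^1.3333 = 0.5926^1.3333 ≈ 0.4978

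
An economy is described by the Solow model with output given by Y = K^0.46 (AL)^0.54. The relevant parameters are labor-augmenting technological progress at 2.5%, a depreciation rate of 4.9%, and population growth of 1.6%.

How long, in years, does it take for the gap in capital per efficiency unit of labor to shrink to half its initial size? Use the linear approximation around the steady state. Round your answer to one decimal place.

Near the steady state the convergence rate is λ = (1 − α)(n + g + δ).
λ = (1 − 0.46) × 0.090 = 0.54 × 0.090 = 0.0486
Half-life = ln 2 / λ = 0.6931 / 0.0486 ≈ 14.26 years

t_½ ≈ 14.3 years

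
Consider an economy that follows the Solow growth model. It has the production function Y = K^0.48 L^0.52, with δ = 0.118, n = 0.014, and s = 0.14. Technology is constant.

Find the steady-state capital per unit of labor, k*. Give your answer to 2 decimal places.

At the steady state, Δk = 0, so s·k^α = (n + δ)·k.
Dividing both sides by k: k^(1−α) = s / (n + δ).
k^0.52 = 0.14 / (0.014 + 0.118) = 0.14 / 0.132 = 1.0606
k* = 1.0606^(1/0.52) ≈ 1.1198

k* ≈ 1.12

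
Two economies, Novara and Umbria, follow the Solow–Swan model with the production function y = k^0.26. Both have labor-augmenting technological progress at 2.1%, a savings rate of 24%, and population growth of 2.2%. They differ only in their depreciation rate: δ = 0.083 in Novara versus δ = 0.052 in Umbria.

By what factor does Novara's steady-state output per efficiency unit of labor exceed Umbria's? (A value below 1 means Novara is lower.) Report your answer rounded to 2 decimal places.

Steady-state y* = [s/(n + g + δ)]^(α/(1−α)), so the ratio is [ (s_N/(n + g + δ)_N) / (s_U/(n + g + δ)_U) ]^0.3514.
s_N/(n + g + δ)_N = 0.24/0.126 = 1.9048; s_U/(n + g + δ)_U = 0.24/0.095 = 2.5263.
Ratio = (1.9048/2.5263)^0.3514 = 0.7540^0.3514 ≈ 0.9055

y*_N / y*_U ≈ 0.91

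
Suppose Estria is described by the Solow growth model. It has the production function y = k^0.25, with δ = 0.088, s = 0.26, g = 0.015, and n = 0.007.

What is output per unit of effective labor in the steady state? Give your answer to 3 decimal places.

y* = 1.332

In steady state, investment equals break-even investment: s·k^α = (n + g + δ)·k.
Dividing both sides by k: k^(1−α) = s / (n + g + δ).
k^0.75 = 0.26 / (0.007 + 0.015 + 0.088) = 0.26 / 0.110 = 2.3636
k* = 2.3636^(1/0.75) ≈ 3.1485
y* = (k*)^α = 3.1485^0.25 ≈ 1.3321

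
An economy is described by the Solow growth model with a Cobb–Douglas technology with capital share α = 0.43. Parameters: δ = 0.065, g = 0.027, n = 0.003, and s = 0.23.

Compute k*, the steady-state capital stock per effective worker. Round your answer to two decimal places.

Steady state requires s·f(k) = (n + g + δ)·k, i.e. s·k^α = (n + g + δ)·k.
Dividing both sides by k: k^(1−α) = s / (n + g + δ).
k^0.57 = 0.23 / (0.003 + 0.027 + 0.065) = 0.23 / 0.095 = 2.4211
k* = 2.4211^(1/0.57) ≈ 4.7174

k* ≈ 4.72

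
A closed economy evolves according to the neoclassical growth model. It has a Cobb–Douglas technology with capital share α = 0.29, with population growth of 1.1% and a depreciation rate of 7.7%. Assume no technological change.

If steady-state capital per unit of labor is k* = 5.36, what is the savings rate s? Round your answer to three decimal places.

Steady state requires s·f(k) = (n + δ)·k, i.e. s·k^α = (n + δ)·k.
So s / (n + δ) = (k*)^(1−α) = 5.36^0.71 = 3.2939.
Therefore s = 3.2939 × (n + δ) = 3.2939 × 0.088 = 0.2899.

s ≈ 0.290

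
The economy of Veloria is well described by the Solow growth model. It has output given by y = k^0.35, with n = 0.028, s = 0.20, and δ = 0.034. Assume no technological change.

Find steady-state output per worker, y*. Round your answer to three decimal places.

y* = 1.879

Steady state requires s·f(k) = (n + δ)·k, i.e. s·k^α = (n + δ)·k.
Rearranging, k^(1−α) = s / (n + δ).
k^0.65 = 0.20 / (0.028 + 0.034) = 0.20 / 0.062 = 3.2258
k* = 3.2258^(1/0.65) ≈ 6.0606
y* = (k*)^α = 6.0606^0.35 ≈ 1.8788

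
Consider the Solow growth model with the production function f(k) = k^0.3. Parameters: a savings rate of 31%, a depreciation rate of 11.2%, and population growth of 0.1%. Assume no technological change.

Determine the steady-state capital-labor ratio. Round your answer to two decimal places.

k* ≈ 4.23

In steady state, investment equals break-even investment: s·k^α = (n + δ)·k.
Dividing both sides by k: k^(1−α) = s / (n + δ).
k^0.7 = 0.31 / (0.001 + 0.112) = 0.31 / 0.113 = 2.7434
k* = 2.7434^(1/0.7) ≈ 4.2279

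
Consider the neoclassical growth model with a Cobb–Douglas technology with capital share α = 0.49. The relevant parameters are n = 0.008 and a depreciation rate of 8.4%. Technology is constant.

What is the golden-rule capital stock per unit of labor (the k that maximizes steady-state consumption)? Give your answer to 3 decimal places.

The golden rule sets f'(k) = n + δ, i.e. α·k^(α−1) = n + δ.
So k^(1−α) = α / (n + δ) = 0.49 / 0.092 = 5.3261.
k_gold = 5.3261^(1/0.51) ≈ 26.5664

k_gold ≈ 26.566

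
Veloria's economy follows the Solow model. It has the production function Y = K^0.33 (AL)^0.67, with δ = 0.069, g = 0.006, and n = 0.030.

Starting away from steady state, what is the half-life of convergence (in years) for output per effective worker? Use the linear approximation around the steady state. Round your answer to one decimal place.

half-life ≈ 9.9 years

Near the steady state the convergence rate is λ = (1 − α)(n + g + δ).
λ = (1 − 0.33) × 0.105 = 0.67 × 0.105 = 0.07035
Half-life = ln 2 / λ = 0.6931 / 0.07035 ≈ 9.85 years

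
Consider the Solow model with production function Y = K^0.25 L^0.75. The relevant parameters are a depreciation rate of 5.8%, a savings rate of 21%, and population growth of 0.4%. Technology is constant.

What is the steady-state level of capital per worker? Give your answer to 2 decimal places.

k* = 5.09

At the steady state, Δk = 0, so s·k^α = (n + δ)·k.
Rearranging, k^(1−α) = s / (n + δ).
k^0.75 = 0.21 / (0.004 + 0.058) = 0.21 / 0.062 = 3.3871
k* = 3.3871^(1/0.75) ≈ 5.0867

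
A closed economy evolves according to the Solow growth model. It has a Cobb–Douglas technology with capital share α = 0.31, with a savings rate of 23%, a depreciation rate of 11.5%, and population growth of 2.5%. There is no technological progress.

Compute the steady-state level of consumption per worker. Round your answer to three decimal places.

c* = 0.962

At the steady state, Δk = 0, so s·k^α = (n + δ)·k.
Rearranging, k^(1−α) = s / (n + δ).
k^0.69 = 0.23 / (0.025 + 0.115) = 0.23 / 0.140 = 1.6429
k* = 1.6429^(1/0.69) ≈ 2.0534
y* = (k*)^α = 2.0534^0.31 ≈ 1.2499
c* = (1 − s)·y* = (1 − 0.23) × 1.2499 ≈ 0.9624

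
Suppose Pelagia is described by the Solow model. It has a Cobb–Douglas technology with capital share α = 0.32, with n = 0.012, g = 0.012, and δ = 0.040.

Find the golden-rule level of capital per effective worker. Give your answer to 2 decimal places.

k_gold ≈ 10.66

The golden rule sets f'(k) = n + g + δ, i.e. α·k^(α−1) = n + g + δ.
So k^(1−α) = α / (n + g + δ) = 0.32 / 0.064 = 5.0000.
k_gold = 5.0000^(1/0.68) ≈ 10.6634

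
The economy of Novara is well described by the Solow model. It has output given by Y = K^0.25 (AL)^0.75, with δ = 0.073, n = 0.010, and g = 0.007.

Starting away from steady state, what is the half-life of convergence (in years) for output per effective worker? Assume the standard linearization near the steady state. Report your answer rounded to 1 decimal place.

Near the steady state the convergence rate is λ = (1 − α)(n + g + δ).
λ = (1 − 0.25) × 0.090 = 0.75 × 0.090 = 0.0675
Half-life = ln 2 / λ = 0.6931 / 0.0675 ≈ 10.27 years

half-life ≈ 10.3 years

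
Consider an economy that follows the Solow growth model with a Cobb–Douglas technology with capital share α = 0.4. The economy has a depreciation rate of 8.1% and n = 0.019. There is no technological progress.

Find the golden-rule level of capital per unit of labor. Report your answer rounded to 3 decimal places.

The golden rule sets f'(k) = n + δ, i.e. α·k^(α−1) = n + δ.
So k^(1−α) = α / (n + δ) = 0.4 / 0.100 = 4.0000.
k_gold = 4.0000^(1/0.6) ≈ 10.0794

k_gold ≈ 10.079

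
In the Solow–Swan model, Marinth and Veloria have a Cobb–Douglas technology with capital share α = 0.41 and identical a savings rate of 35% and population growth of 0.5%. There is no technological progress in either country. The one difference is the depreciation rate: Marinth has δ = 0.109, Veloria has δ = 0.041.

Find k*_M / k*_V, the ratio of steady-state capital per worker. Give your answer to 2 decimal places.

ratio ≈ 0.21

Steady-state k* = [s/(n + δ)]^(1/(1−α)), so the ratio is [ (s_M/(n + δ)_M) / (s_V/(n + δ)_V) ]^1.6949.
s_M/(n + δ)_M = 0.35/0.114 = 3.0702; s_V/(n + δ)_V = 0.35/0.046 = 7.6087.
Ratio = (3.0702/7.6087)^1.6949 = 0.4035^1.6949 ≈ 0.2148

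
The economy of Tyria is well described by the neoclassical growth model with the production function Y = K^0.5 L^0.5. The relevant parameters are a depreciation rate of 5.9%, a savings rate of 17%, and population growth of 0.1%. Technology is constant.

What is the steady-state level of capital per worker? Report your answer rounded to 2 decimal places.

k* = 8.03

Steady state requires s·f(k) = (n + δ)·k, i.e. s·k^α = (n + δ)·k.
Rearranging, k^(1−α) = s / (n + δ).
k^0.5 = 0.17 / (0.001 + 0.059) = 0.17 / 0.060 = 2.8333
k* = 2.8333^(1/0.5) ≈ 8.0276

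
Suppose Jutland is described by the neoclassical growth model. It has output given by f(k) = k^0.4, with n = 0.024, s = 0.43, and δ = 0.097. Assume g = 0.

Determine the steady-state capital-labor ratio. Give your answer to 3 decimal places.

Steady state requires s·f(k) = (n + δ)·k, i.e. s·k^α = (n + δ)·k.
Dividing both sides by k: k^(1−α) = s / (n + δ).
k^0.6 = 0.43 / (0.024 + 0.097) = 0.43 / 0.121 = 3.5537
k* = 3.5537^(1/0.6) ≈ 8.2756

k* ≈ 8.276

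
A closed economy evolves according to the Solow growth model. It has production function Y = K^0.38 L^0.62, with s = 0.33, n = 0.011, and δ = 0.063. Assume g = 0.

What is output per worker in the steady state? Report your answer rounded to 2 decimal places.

At the steady state, Δk = 0, so s·k^α = (n + δ)·k.
Rearranging, k^(1−α) = s / (n + δ).
k^0.62 = 0.33 / (0.011 + 0.063) = 0.33 / 0.074 = 4.4595
k* = 4.4595^(1/0.62) ≈ 11.1490
y* = (k*)^α = 11.1490^0.38 ≈ 2.5001

y* = 2.50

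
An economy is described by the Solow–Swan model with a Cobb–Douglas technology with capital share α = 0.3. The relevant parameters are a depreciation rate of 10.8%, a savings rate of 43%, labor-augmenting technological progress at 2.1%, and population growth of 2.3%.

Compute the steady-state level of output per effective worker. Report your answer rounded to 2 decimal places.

y* = 1.56

At the steady state, Δk = 0, so s·k^α = (n + g + δ)·k.
Rearranging, k^(1−α) = s / (n + g + δ).
k^0.7 = 0.43 / (0.023 + 0.021 + 0.108) = 0.43 / 0.152 = 2.8289
k* = 2.8289^(1/0.7) ≈ 4.4174
y* = (k*)^α = 4.4174^0.3 ≈ 1.5615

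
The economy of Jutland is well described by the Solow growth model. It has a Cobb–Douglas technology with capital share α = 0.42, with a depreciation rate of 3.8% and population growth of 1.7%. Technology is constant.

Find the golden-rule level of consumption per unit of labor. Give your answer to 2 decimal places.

c_gold ≈ 2.53

At the golden rule, f'(k) = n + δ, so α·k^(α−1) = n + δ and k_gold = (α/(n + δ))^(1/(1−α)).
k_gold = (0.42/0.055)^(1/0.58) = 7.6364^1.7241 ≈ 33.2804
c_gold = f(k_gold) − (n + δ)·k_gold = 4.3583 − 0.055×33.2804 ≈ 2.5279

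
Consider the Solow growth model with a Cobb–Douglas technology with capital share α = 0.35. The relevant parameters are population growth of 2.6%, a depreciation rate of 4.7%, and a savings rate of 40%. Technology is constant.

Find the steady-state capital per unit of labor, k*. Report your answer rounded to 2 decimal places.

k* ≈ 13.69

In steady state, investment equals break-even investment: s·k^α = (n + δ)·k.
Rearranging, k^(1−α) = s / (n + δ).
k^0.65 = 0.40 / (0.026 + 0.047) = 0.40 / 0.073 = 5.4795
k* = 5.4795^(1/0.65) ≈ 13.6938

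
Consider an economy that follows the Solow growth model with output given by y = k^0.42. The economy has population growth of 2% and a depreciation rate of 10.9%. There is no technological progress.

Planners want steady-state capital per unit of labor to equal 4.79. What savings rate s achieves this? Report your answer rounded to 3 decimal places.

s ≈ 0.320

Steady state requires s·f(k) = (n + δ)·k, i.e. s·k^α = (n + δ)·k.
So s / (n + δ) = (k*)^(1−α) = 4.79^0.58 = 2.4808.
Therefore s = 2.4808 × (n + δ) = 2.4808 × 0.129 = 0.3200.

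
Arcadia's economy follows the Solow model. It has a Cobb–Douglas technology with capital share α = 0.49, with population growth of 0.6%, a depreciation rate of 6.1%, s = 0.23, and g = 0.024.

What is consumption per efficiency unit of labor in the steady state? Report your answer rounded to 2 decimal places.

c* = 1.88

Steady state requires s·f(k) = (n + g + δ)·k, i.e. s·k^α = (n + g + δ)·k.
Rearranging, k^(1−α) = s / (n + g + δ).
k^0.51 = 0.23 / (0.006 + 0.024 + 0.061) = 0.23 / 0.091 = 2.5275
k* = 2.5275^(1/0.51) ≈ 6.1601
y* = (k*)^α = 6.1601^0.49 ≈ 2.4372
c* = (1 − s)·y* = (1 − 0.23) × 2.4372 ≈ 1.8766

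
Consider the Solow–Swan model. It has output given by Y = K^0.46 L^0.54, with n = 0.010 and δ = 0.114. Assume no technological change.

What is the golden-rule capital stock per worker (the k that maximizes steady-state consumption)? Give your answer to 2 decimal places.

The golden rule sets f'(k) = n + δ, i.e. α·k^(α−1) = n + δ.
So k^(1−α) = α / (n + δ) = 0.46 / 0.124 = 3.7097.
k_gold = 3.7097^(1/0.54) ≈ 11.3326

k_gold ≈ 11.33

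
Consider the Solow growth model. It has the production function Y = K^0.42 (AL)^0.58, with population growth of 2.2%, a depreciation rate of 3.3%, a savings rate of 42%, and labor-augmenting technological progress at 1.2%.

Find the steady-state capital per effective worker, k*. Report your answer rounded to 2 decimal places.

At the steady state, Δk = 0, so s·k^α = (n + g + δ)·k.
Dividing both sides by k: k^(1−α) = s / (n + g + δ).
k^0.58 = 0.42 / (0.022 + 0.012 + 0.033) = 0.42 / 0.067 = 6.2687
k* = 6.2687^(1/0.58) ≈ 23.6834

k* = 23.68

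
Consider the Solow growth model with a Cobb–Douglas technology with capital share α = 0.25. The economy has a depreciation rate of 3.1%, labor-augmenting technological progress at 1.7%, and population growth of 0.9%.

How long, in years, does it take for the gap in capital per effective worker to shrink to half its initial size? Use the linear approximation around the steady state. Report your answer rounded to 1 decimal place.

Near the steady state the convergence rate is λ = (1 − α)(n + g + δ).
λ = (1 − 0.25) × 0.057 = 0.75 × 0.057 = 0.04275
Half-life = ln 2 / λ = 0.6931 / 0.04275 ≈ 16.21 years

half-life ≈ 16.2 years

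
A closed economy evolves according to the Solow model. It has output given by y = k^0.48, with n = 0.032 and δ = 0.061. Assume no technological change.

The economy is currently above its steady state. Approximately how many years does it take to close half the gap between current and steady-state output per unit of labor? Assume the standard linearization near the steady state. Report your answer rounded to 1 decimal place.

half-life ≈ 14.3 years

Near the steady state the convergence rate is λ = (1 − α)(n + δ).
λ = (1 − 0.48) × 0.093 = 0.52 × 0.093 = 0.04836
Half-life = ln 2 / λ = 0.6931 / 0.04836 ≈ 14.33 years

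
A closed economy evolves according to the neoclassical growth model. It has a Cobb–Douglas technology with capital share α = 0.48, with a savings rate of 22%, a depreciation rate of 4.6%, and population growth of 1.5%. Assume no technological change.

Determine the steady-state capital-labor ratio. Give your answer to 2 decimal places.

k* ≈ 11.79

In steady state, investment equals break-even investment: s·k^α = (n + δ)·k.
Dividing both sides by k: k^(1−α) = s / (n + δ).
k^0.52 = 0.22 / (0.015 + 0.046) = 0.22 / 0.061 = 3.6066
k* = 3.6066^(1/0.52) ≈ 11.7853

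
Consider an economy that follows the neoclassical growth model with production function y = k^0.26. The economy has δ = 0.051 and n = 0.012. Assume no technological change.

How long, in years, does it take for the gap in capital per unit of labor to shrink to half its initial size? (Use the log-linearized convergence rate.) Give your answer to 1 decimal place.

t_½ ≈ 14.9 years

Near the steady state the convergence rate is λ = (1 − α)(n + δ).
λ = (1 − 0.26) × 0.063 = 0.74 × 0.063 = 0.04662
Half-life = ln 2 / λ = 0.6931 / 0.04662 ≈ 14.87 years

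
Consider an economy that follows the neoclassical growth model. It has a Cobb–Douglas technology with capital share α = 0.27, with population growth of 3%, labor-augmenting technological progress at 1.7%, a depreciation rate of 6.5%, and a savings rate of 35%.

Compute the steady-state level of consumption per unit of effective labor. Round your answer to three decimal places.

In steady state, investment equals break-even investment: s·k^α = (n + g + δ)·k.
Rearranging, k^(1−α) = s / (n + g + δ).
k^0.73 = 0.35 / (0.030 + 0.017 + 0.065) = 0.35 / 0.112 = 3.1250
k* = 3.1250^(1/0.73) ≈ 4.7630
y* = (k*)^α = 4.7630^0.27 ≈ 1.5242
c* = (1 − s)·y* = (1 − 0.35) × 1.5242 ≈ 0.9907

c* = 0.991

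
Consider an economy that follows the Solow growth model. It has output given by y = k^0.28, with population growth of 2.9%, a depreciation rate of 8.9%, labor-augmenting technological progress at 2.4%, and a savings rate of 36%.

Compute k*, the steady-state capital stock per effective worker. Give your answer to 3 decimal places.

k* ≈ 3.640

In steady state, investment equals break-even investment: s·k^α = (n + g + δ)·k.
Dividing both sides by k: k^(1−α) = s / (n + g + δ).
k^0.72 = 0.36 / (0.029 + 0.024 + 0.089) = 0.36 / 0.142 = 2.5352
k* = 2.5352^(1/0.72) ≈ 3.6402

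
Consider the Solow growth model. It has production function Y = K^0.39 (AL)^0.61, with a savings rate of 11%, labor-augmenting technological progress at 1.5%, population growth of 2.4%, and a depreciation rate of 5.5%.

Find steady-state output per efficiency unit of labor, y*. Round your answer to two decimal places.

y* = 1.11

Steady state requires s·f(k) = (n + g + δ)·k, i.e. s·k^α = (n + g + δ)·k.
Dividing both sides by k: k^(1−α) = s / (n + g + δ).
k^0.61 = 0.11 / (0.024 + 0.015 + 0.055) = 0.11 / 0.094 = 1.1702
k* = 1.1702^(1/0.61) ≈ 1.2939
y* = (k*)^α = 1.2939^0.39 ≈ 1.1057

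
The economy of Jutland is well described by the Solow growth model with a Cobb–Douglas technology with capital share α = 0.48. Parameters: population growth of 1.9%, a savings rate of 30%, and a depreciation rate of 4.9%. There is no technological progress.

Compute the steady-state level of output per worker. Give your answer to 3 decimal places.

At the steady state, Δk = 0, so s·k^α = (n + δ)·k.
Dividing both sides by k: k^(1−α) = s / (n + δ).
k^0.52 = 0.30 / (0.019 + 0.049) = 0.30 / 0.068 = 4.4118
k* = 4.4118^(1/0.52) ≈ 17.3638
y* = (k*)^α = 17.3638^0.48 ≈ 3.9358

y* = 3.936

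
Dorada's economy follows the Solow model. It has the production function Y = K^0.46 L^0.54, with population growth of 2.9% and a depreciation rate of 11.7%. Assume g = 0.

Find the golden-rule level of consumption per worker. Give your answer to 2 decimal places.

c_gold ≈ 1.44

At the golden rule, f'(k) = n + δ, so α·k^(α−1) = n + δ and k_gold = (α/(n + δ))^(1/(1−α)).
k_gold = (0.46/0.146)^(1/0.54) = 3.1507^1.8519 ≈ 8.3753
c_gold = f(k_gold) − (n + δ)·k_gold = 2.6582 − 0.146×8.3753 ≈ 1.4354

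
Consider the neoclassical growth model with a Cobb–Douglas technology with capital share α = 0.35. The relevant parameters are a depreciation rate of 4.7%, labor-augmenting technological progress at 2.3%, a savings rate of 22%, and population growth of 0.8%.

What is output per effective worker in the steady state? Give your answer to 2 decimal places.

y* ≈ 1.75

At the steady state, Δk = 0, so s·k^α = (n + g + δ)·k.
Dividing both sides by k: k^(1−α) = s / (n + g + δ).
k^0.65 = 0.22 / (0.008 + 0.023 + 0.047) = 0.22 / 0.078 = 2.8205
k* = 2.8205^(1/0.65) ≈ 4.9296
y* = (k*)^α = 4.9296^0.35 ≈ 1.7478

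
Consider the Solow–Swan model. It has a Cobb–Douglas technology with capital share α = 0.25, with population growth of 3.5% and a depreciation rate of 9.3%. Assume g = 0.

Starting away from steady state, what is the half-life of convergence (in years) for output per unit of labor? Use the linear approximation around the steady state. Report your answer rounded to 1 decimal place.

about 7.2 years

Near the steady state the convergence rate is λ = (1 − α)(n + δ).
λ = (1 − 0.25) × 0.128 = 0.75 × 0.128 = 0.0960
Half-life = ln 2 / λ = 0.6931 / 0.0960 ≈ 7.22 years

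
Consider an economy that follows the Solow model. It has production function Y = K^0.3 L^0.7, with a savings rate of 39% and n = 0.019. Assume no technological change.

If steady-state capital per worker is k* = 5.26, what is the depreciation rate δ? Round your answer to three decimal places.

δ ≈ 0.103

At the steady state, Δk = 0, so s·k^α = (n + δ)·k.
So s / (n + δ) = (k*)^(1−α) = 5.26^0.7 = 3.1966.
Therefore n + δ = s / 3.1966 = 0.39 / 3.1966 = 0.1220, so δ = 0.1220 − 0.019 = 0.1030.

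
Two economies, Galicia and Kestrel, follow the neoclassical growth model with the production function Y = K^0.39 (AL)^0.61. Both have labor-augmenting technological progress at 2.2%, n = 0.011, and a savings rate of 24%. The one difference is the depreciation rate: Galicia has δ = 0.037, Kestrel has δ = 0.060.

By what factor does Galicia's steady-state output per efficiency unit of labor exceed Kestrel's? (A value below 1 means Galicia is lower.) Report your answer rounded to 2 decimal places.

Steady-state y* = [s/(n + g + δ)]^(α/(1−α)), so the ratio is [ (s_G/(n + g + δ)_G) / (s_K/(n + g + δ)_K) ]^0.6393.
s_G/(n + g + δ)_G = 0.24/0.070 = 3.4286; s_K/(n + g + δ)_K = 0.24/0.093 = 2.5806.
Ratio = (3.4286/2.5806)^0.6393 = 1.3286^0.6393 ≈ 1.1992

ratio ≈ 1.20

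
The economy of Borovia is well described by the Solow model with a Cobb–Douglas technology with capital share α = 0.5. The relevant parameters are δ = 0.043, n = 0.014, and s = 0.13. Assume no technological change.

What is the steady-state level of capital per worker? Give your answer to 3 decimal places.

k* ≈ 5.202

In steady state, investment equals break-even investment: s·k^α = (n + δ)·k.
Dividing both sides by k: k^(1−α) = s / (n + δ).
k^0.5 = 0.13 / (0.014 + 0.043) = 0.13 / 0.057 = 2.2807
k* = 2.2807^(1/0.5) ≈ 5.2016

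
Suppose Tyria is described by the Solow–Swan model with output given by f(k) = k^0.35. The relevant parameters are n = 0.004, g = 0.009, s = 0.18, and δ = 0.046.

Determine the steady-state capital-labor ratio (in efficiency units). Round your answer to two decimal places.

Steady state requires s·f(k) = (n + g + δ)·k, i.e. s·k^α = (n + g + δ)·k.
Rearranging, k^(1−α) = s / (n + g + δ).
k^0.65 = 0.18 / (0.004 + 0.009 + 0.046) = 0.18 / 0.059 = 3.0508
k* = 3.0508^(1/0.65) ≈ 5.5623

k* = 5.56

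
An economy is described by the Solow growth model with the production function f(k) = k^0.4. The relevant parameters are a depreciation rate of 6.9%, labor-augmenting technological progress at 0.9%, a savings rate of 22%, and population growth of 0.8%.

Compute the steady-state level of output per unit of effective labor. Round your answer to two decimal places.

Steady state requires s·f(k) = (n + g + δ)·k, i.e. s·k^α = (n + g + δ)·k.
Dividing both sides by k: k^(1−α) = s / (n + g + δ).
k^0.6 = 0.22 / (0.008 + 0.009 + 0.069) = 0.22 / 0.086 = 2.5581
k* = 2.5581^(1/0.6) ≈ 4.7848
y* = (k*)^α = 4.7848^0.4 ≈ 1.8704

y* = 1.87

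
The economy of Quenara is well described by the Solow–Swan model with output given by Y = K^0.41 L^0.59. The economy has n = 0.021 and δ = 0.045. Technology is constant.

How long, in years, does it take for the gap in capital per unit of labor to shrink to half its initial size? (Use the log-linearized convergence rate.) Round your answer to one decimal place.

Near the steady state the convergence rate is λ = (1 − α)(n + δ).
λ = (1 − 0.41) × 0.066 = 0.59 × 0.066 = 0.03894
Half-life = ln 2 / λ = 0.6931 / 0.03894 ≈ 17.80 years

half-life ≈ 17.8 years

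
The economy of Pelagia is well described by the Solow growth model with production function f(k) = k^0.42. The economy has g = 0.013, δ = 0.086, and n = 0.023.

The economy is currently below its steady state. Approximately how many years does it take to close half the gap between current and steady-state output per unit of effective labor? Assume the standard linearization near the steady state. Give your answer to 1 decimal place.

t_½ ≈ 9.8 years

Near the steady state the convergence rate is λ = (1 − α)(n + g + δ).
λ = (1 − 0.42) × 0.122 = 0.58 × 0.122 = 0.07076
Half-life = ln 2 / λ = 0.6931 / 0.07076 ≈ 9.80 years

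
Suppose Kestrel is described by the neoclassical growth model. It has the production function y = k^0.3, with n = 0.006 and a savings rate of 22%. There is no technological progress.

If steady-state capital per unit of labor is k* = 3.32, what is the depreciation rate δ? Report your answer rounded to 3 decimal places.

δ ≈ 0.089

In steady state, investment equals break-even investment: s·k^α = (n + δ)·k.
So s / (n + δ) = (k*)^(1−α) = 3.32^0.7 = 2.3163.
Therefore n + δ = s / 2.3163 = 0.22 / 2.3163 = 0.0950, so δ = 0.0950 − 0.006 = 0.0890.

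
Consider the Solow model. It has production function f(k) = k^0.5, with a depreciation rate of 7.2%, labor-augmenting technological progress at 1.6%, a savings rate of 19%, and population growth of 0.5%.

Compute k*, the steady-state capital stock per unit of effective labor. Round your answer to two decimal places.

k* ≈ 4.17

At the steady state, Δk = 0, so s·k^α = (n + g + δ)·k.
Dividing both sides by k: k^(1−α) = s / (n + g + δ).
k^0.5 = 0.19 / (0.005 + 0.016 + 0.072) = 0.19 / 0.093 = 2.0430
k* = 2.0430^(1/0.5) ≈ 4.1738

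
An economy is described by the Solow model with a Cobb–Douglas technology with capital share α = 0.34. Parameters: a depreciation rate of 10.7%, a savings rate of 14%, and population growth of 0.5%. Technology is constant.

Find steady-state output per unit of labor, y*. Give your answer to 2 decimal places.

At the steady state, Δk = 0, so s·k^α = (n + δ)·k.
Dividing both sides by k: k^(1−α) = s / (n + δ).
k^0.66 = 0.14 / (0.005 + 0.107) = 0.14 / 0.112 = 1.2500
k* = 1.2500^(1/0.66) ≈ 1.4023
y* = (k*)^α = 1.4023^0.34 ≈ 1.1218

y* = 1.12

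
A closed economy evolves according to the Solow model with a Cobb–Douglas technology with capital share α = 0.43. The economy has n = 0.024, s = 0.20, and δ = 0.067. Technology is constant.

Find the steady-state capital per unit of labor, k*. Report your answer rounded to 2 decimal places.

k* = 3.98

Steady state requires s·f(k) = (n + δ)·k, i.e. s·k^α = (n + δ)·k.
Rearranging, k^(1−α) = s / (n + δ).
k^0.57 = 0.20 / (0.024 + 0.067) = 0.20 / 0.091 = 2.1978
k* = 2.1978^(1/0.57) ≈ 3.9809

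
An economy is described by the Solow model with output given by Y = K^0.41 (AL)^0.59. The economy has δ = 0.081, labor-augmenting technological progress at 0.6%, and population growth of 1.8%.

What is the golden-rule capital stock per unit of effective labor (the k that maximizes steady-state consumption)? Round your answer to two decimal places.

k_gold ≈ 10.06

The golden rule sets f'(k) = n + g + δ, i.e. α·k^(α−1) = n + g + δ.
So k^(1−α) = α / (n + g + δ) = 0.41 / 0.105 = 3.9048.
k_gold = 3.9048^(1/0.59) ≈ 10.0626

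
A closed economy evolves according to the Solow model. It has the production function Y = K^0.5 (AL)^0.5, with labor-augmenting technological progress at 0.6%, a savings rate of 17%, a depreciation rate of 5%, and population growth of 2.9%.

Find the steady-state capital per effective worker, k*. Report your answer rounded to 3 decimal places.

k* ≈ 4.000

In steady state, investment equals break-even investment: s·k^α = (n + g + δ)·k.
Dividing both sides by k: k^(1−α) = s / (n + g + δ).
k^0.5 = 0.17 / (0.029 + 0.006 + 0.050) = 0.17 / 0.085 = 2.0000
k* = 2.0000^(1/0.5) ≈ 4.0000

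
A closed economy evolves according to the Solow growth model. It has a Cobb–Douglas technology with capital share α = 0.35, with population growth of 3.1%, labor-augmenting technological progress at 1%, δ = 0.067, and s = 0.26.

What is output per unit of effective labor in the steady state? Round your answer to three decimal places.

At the steady state, Δk = 0, so s·k^α = (n + g + δ)·k.
Rearranging, k^(1−α) = s / (n + g + δ).
k^0.65 = 0.26 / (0.031 + 0.010 + 0.067) = 0.26 / 0.108 = 2.4074
k* = 2.4074^(1/0.65) ≈ 3.8636
y* = (k*)^α = 3.8636^0.35 ≈ 1.6049

y* = 1.605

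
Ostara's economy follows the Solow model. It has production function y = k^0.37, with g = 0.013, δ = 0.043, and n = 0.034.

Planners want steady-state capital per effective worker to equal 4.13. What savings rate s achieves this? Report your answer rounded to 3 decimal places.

Steady state requires s·f(k) = (n + g + δ)·k, i.e. s·k^α = (n + g + δ)·k.
So s / (n + g + δ) = (k*)^(1−α) = 4.13^0.63 = 2.4437.
Therefore s = 2.4437 × (n + g + δ) = 2.4437 × 0.090 = 0.2199.

s ≈ 0.220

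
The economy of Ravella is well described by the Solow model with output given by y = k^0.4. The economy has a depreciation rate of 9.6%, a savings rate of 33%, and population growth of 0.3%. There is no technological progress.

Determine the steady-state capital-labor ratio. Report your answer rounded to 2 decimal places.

Steady state requires s·f(k) = (n + δ)·k, i.e. s·k^α = (n + δ)·k.
Rearranging, k^(1−α) = s / (n + δ).
k^0.6 = 0.33 / (0.003 + 0.096) = 0.33 / 0.099 = 3.3333
k* = 3.3333^(1/0.6) ≈ 7.4380

k* ≈ 7.44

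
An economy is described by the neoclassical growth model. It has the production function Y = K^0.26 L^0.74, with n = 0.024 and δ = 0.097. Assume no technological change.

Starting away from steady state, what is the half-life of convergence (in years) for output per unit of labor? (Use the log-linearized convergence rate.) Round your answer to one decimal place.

Near the steady state the convergence rate is λ = (1 − α)(n + δ).
λ = (1 − 0.26) × 0.121 = 0.74 × 0.121 = 0.08954
Half-life = ln 2 / λ = 0.6931 / 0.08954 ≈ 7.74 years

t_½ ≈ 7.7 years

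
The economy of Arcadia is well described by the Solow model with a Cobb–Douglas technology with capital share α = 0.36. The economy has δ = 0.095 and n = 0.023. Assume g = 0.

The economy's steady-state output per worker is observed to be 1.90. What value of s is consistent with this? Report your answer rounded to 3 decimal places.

In steady state, investment equals break-even investment: s·k^α = (n + δ)·k.
Since y* = [s/(n + δ)]^(α/(1−α)), we have s/(n + δ) = (y*)^((1−α)/α) = 1.90^1.7778 = 3.1302.
Therefore s = 3.1302 × (n + δ) = 3.1302 × 0.118 = 0.3694.

s ≈ 0.369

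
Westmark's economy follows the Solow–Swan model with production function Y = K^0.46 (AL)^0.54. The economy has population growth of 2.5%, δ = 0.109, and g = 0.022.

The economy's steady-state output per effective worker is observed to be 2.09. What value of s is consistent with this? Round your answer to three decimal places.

s ≈ 0.371

At the steady state, Δk = 0, so s·k^α = (n + g + δ)·k.
Since y* = [s/(n + g + δ)]^(α/(1−α)), we have s/(n + g + δ) = (y*)^((1−α)/α) = 2.09^1.1739 = 2.3759.
Therefore s = 2.3759 × (n + g + δ) = 2.3759 × 0.156 = 0.3706.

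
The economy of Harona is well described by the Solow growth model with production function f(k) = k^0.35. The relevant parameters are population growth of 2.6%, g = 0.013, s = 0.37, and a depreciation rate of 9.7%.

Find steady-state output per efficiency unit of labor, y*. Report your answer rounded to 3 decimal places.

y* = 1.714

In steady state, investment equals break-even investment: s·k^α = (n + g + δ)·k.
Dividing both sides by k: k^(1−α) = s / (n + g + δ).
k^0.65 = 0.37 / (0.026 + 0.013 + 0.097) = 0.37 / 0.136 = 2.7206
k* = 2.7206^(1/0.65) ≈ 4.6635
y* = (k*)^α = 4.6635^0.35 ≈ 1.7142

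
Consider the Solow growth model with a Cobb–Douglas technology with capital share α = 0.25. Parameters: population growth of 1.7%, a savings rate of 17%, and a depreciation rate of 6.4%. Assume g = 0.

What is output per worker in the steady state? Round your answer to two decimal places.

y* ≈ 1.28

In steady state, investment equals break-even investment: s·k^α = (n + δ)·k.
Rearranging, k^(1−α) = s / (n + δ).
k^0.75 = 0.17 / (0.017 + 0.064) = 0.17 / 0.081 = 2.0988
k* = 2.0988^(1/0.75) ≈ 2.6872
y* = (k*)^α = 2.6872^0.25 ≈ 1.2803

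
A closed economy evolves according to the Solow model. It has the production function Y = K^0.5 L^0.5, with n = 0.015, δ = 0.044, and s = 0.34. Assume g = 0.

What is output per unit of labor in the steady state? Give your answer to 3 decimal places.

At the steady state, Δk = 0, so s·k^α = (n + δ)·k.
Dividing both sides by k: k^(1−α) = s / (n + δ).
k^0.5 = 0.34 / (0.015 + 0.044) = 0.34 / 0.059 = 5.7627
k* = 5.7627^(1/0.5) ≈ 33.2087
y* = (k*)^α = 33.2087^0.5 ≈ 5.7627

y* = 5.763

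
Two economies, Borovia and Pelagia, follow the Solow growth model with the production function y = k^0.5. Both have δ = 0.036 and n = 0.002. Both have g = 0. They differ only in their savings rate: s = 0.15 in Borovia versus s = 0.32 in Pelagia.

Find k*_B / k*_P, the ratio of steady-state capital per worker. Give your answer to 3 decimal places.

k*_B / k*_P ≈ 0.220

Steady-state k* = [s/(n + δ)]^(1/(1−α)), so the ratio is [ (s_B/(n + δ)_B) / (s_P/(n + δ)_P) ]^2.
s_B/(n + δ)_B = 0.15/0.038 = 3.9474; s_P/(n + δ)_P = 0.32/0.038 = 8.4211.
Ratio = (3.9474/8.4211)^2 = 0.4688^2 ≈ 0.2198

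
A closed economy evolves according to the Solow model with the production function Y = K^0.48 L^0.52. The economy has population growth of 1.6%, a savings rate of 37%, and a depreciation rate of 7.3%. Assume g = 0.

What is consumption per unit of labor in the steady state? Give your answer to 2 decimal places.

Steady state requires s·f(k) = (n + δ)·k, i.e. s·k^α = (n + δ)·k.
Rearranging, k^(1−α) = s / (n + δ).
k^0.52 = 0.37 / (0.016 + 0.073) = 0.37 / 0.089 = 4.1573
k* = 4.1573^(1/0.52) ≈ 15.4889
y* = (k*)^α = 15.4889^0.48 ≈ 3.7257
c* = (1 − s)·y* = (1 − 0.37) × 3.7257 ≈ 2.3472

c* = 2.35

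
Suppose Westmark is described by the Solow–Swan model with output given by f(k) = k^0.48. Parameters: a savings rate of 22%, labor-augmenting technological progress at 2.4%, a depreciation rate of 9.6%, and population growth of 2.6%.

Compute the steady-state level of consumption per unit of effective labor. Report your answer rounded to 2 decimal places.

At the steady state, Δk = 0, so s·k^α = (n + g + δ)·k.
Dividing both sides by k: k^(1−α) = s / (n + g + δ).
k^0.52 = 0.22 / (0.026 + 0.024 + 0.096) = 0.22 / 0.146 = 1.5068
k* = 1.5068^(1/0.52) ≈ 2.2000
y* = (k*)^α = 2.2000^0.48 ≈ 1.4600
c* = (1 − s)·y* = (1 − 0.22) × 1.4600 ≈ 1.1388

c* ≈ 1.14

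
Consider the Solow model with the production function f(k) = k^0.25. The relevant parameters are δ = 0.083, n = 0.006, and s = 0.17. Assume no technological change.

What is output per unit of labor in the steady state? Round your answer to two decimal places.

y* = 1.24

At the steady state, Δk = 0, so s·k^α = (n + δ)·k.
Rearranging, k^(1−α) = s / (n + δ).
k^0.75 = 0.17 / (0.006 + 0.083) = 0.17 / 0.089 = 1.9101
k* = 1.9101^(1/0.75) ≈ 2.3700
y* = (k*)^α = 2.3700^0.25 ≈ 1.2408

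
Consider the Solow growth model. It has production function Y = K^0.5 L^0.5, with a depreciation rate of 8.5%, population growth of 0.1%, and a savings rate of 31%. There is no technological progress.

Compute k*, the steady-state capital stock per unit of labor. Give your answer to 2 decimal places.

k* = 12.99

In steady state, investment equals break-even investment: s·k^α = (n + δ)·k.
Rearranging, k^(1−α) = s / (n + δ).
k^0.5 = 0.31 / (0.001 + 0.085) = 0.31 / 0.086 = 3.6047
k* = 3.6047^(1/0.5) ≈ 12.9939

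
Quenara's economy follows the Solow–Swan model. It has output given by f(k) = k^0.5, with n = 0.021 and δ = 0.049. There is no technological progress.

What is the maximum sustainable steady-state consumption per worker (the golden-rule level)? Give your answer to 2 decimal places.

At the golden rule, f'(k) = n + δ, so α·k^(α−1) = n + δ and k_gold = (α/(n + δ))^(1/(1−α)).
k_gold = (0.5/0.070)^(1/0.5) = 7.1429^2 ≈ 51.0210
c_gold = f(k_gold) − (n + δ)·k_gold = 7.1429 − 0.070×51.0210 ≈ 3.5714

c_gold ≈ 3.57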